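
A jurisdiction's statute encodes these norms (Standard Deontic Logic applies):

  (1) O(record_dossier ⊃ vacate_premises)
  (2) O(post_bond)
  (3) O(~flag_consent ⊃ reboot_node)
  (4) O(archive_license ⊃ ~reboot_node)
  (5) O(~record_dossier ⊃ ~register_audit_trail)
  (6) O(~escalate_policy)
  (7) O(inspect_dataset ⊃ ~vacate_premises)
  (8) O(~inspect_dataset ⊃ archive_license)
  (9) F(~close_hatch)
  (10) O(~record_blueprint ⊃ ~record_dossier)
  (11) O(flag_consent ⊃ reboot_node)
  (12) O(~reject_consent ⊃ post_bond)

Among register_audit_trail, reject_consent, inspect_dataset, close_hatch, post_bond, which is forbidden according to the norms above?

register_audit_trail

Premises 3 and 11 cover both cases: O(~flag_consent ⊃ reboot_node) and O(flag_consent ⊃ reboot_node). Since ~flag_consent ∨ flag_consent is a tautology, O(reboot_node) follows.
Premise 4, O(archive_license ⊃ ~reboot_node), contraposes to O(reboot_node ⊃ ~archive_license); with O(reboot_node) we get O(~archive_license).
Premise 8, O(~inspect_dataset ⊃ archive_license), contraposes to O(~archive_license ⊃ inspect_dataset); with O(~archive_license) we get O(inspect_dataset).
With premise 7, O(inspect_dataset ⊃ ~vacate_premises), the K-axiom yields O(~vacate_premises).
The contrapositive of premise 1 (O(record_dossier ⊃ vacate_premises)) is O(~vacate_premises ⊃ ~record_dossier), and O(~vacate_premises) is already established, so O(~record_dossier).
From O(~record_dossier) and premise 5, O(~record_dossier ⊃ ~register_audit_trail), we obtain O(~register_audit_trail).
So O(~register_audit_trail) holds, i.e. register_audit_trail is forbidden. None of the other listed options is forbidden under the premises.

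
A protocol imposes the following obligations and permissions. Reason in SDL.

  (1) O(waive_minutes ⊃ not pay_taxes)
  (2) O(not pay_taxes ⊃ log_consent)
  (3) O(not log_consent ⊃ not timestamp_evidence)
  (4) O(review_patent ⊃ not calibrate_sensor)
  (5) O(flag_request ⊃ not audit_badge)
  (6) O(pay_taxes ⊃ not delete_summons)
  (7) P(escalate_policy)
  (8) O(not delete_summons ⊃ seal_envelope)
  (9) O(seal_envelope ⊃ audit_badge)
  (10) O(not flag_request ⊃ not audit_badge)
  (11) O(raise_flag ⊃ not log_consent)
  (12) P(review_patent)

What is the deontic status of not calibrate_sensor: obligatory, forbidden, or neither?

Neither

Premise 4 is O(review_patent ⊃ not calibrate_sensor), but O(review_patent) is not derivable from the premises (the permission P(review_patent) asserts only not O(not review_patent), not O(review_patent)), so it does not yield O(not calibrate_sensor).
No premise or chain of K-axiom applications forces O(not calibrate_sensor), and none forces O(calibrate_sensor). So not calibrate_sensor is neither obligatory nor forbidden under these norms.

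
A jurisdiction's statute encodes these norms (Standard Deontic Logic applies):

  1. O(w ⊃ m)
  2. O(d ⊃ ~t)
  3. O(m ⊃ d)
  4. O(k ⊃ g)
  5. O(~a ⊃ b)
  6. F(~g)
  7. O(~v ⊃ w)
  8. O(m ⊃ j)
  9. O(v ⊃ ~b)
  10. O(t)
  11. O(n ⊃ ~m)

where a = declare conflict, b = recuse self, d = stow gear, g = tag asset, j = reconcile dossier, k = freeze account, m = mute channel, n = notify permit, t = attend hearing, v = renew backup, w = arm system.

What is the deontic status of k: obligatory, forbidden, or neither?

Neither

Premise 4 is O(k ⊃ g); even if O(g) held, inferring O(k) would be affirming the consequent — invalid.
No premise or chain of K-axiom applications forces O(k), and none forces O(~k). So k is neither obligatory nor forbidden under these norms.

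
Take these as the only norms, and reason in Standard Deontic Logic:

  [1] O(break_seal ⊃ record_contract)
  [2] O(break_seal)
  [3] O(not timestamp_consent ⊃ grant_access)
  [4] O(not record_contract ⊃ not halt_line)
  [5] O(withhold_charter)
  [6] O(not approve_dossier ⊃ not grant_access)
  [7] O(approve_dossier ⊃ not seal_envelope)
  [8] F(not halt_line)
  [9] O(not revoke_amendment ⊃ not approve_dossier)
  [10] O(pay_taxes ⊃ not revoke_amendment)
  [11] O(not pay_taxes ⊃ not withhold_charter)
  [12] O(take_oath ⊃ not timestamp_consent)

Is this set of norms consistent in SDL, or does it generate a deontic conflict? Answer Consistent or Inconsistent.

Premise 4 is O(not record_contract ⊃ not halt_line), but O(not record_contract) is not derivable from the premises, so it does not yield O(not halt_line).
So O(not halt_line) is not derivable, and the apparent clash with O(halt_line) does not arise.
A world satisfying every obligation exists (e.g. approve_dossier=false, break_seal=true, grant_access=false, halt_line=true, pay_taxes=true, record_contract=true, revoke_amendment=false, seal_envelope=false, take_oath=false, timestamp_consent=true, withhold_charter=true); no atom is both obligatory and forbidden, so the set is consistent.

Consistent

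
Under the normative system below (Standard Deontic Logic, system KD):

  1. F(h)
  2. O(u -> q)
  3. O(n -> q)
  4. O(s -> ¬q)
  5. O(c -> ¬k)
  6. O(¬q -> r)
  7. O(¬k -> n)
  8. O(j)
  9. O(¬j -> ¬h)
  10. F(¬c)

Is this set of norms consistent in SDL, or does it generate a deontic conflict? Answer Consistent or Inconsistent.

Premise 9 is O(¬j -> ¬h); even if O(¬h) held, inferring O(¬j) would be affirming the consequent — invalid.
So O(¬j) is not derivable, and the apparent clash with O(j) does not arise.
A world satisfying every obligation exists (e.g. c=true, h=false, j=true, k=false, n=true, q=true, r=false, s=false, u=false); no atom is both obligatory and forbidden, so the set is consistent.

Consistent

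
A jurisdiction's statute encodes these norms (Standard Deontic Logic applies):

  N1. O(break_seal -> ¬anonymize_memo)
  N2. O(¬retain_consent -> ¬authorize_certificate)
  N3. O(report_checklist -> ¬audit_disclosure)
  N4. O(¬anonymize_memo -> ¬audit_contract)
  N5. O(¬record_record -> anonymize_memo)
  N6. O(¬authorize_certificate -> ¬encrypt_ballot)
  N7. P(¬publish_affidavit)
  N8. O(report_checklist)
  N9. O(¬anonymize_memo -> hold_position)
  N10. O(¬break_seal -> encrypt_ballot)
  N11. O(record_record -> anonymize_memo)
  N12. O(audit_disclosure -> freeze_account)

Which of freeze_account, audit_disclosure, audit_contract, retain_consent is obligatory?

retain_consent

Premises 5 and 11 cover both cases: O(¬record_record -> anonymize_memo) and O(record_record -> anonymize_memo). Since ¬record_record ∨ record_record is a tautology, O(anonymize_memo) follows.
Premise 1 is O(break_seal -> ¬anonymize_memo); contrapositively O(anonymize_memo -> ¬break_seal). Since O(anonymize_memo) holds, K gives O(¬break_seal).
From O(¬break_seal) and premise 10, O(¬break_seal -> encrypt_ballot), we obtain O(encrypt_ballot).
Premise 6, O(¬authorize_certificate -> ¬encrypt_ballot), contraposes to O(encrypt_ballot -> authorize_certificate); with O(encrypt_ballot) we get O(authorize_certificate).
Premise 2, O(¬retain_consent -> ¬authorize_certificate), contraposes to O(authorize_certificate -> retain_consent); with O(authorize_certificate) we get O(retain_consent).
So O(retain_consent) holds — retain_consent is obligatory. None of the other listed options is made obligatory by any chain of premises.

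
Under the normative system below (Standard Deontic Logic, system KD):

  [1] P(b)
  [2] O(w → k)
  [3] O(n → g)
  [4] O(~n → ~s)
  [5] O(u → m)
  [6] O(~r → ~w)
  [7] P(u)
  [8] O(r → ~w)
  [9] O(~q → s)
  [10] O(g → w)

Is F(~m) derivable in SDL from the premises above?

No

Premise 5 is O(u → m), but O(u) is not derivable from the premises (the permission P(u) asserts only ~O(~u), not O(u)), so it does not yield O(m).
No other premise forces O(m). An ideal world satisfying every premise can still have ~m true, so F(~m) is not derivable.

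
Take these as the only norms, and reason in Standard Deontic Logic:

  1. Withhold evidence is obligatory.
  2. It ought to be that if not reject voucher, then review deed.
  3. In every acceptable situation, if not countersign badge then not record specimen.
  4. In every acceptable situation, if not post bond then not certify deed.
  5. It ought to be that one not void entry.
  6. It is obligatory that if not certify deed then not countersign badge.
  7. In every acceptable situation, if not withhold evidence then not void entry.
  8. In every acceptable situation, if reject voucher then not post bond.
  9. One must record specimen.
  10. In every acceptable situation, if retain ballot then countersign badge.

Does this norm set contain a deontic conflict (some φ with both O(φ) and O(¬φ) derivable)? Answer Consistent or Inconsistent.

Premise 7 is O(¬withhold_evidence → ¬void_entry); even if O(¬void_entry) held, inferring O(¬withhold_evidence) would be affirming the consequent — invalid.
So O(¬withhold_evidence) is not derivable, and the apparent clash with O(withhold_evidence) does not arise.
A world satisfying every obligation exists (e.g. certify_deed=true, countersign_badge=true, post_bond=true, record_specimen=true, reject_voucher=false, retain_ballot=false, review_deed=true, void_entry=false, withhold_evidence=true); no atom is both obligatory and forbidden, so the set is consistent.

Consistent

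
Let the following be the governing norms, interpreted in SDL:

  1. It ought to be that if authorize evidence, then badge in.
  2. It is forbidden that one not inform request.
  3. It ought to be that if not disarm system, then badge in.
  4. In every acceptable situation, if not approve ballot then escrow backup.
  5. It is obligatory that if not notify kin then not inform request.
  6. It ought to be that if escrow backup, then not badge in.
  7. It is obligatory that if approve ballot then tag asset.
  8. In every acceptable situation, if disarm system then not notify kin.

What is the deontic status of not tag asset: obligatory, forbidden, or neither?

Premise 2 is F(¬inform_request), i.e. O(inform_request).
The contrapositive of premise 5 (O(¬notify_kin → ¬inform_request)) is O(inform_request → notify_kin), and O(inform_request) is already established, so O(notify_kin).
The contrapositive of premise 8 (O(disarm_system → ¬notify_kin)) is O(notify_kin → ¬disarm_system), and O(notify_kin) is already established, so O(¬disarm_system).
From O(¬disarm_system) and premise 3, O(¬disarm_system → badge_in), we obtain O(badge_in).
The contrapositive of premise 6 (O(escrow_backup → ¬badge_in)) is O(badge_in → ¬escrow_backup), and O(badge_in) is already established, so O(¬escrow_backup).
Premise 4, O(¬approve_ballot → escrow_backup), contraposes to O(¬escrow_backup → approve_ballot); with O(¬escrow_backup) we get O(approve_ballot).
From O(approve_ballot) and premise 7, O(approve_ballot → tag_asset), we obtain O(tag_asset).
Premise 1 does not contribute to this derivation.
Thus O(tag_asset), which is F(¬tag_asset): ¬tag_asset is forbidden.

Forbidden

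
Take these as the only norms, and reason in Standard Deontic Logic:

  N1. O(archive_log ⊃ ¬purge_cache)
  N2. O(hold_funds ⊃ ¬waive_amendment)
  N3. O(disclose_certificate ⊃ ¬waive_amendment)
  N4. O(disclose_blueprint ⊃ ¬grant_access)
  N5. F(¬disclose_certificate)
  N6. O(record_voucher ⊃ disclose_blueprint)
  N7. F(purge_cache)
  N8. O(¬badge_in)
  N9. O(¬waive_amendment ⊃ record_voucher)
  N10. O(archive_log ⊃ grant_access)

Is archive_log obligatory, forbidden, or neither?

F(¬disclose_certificate) at premise 5 means O(disclose_certificate).
Premise 3 is O(disclose_certificate ⊃ ¬waive_amendment); since O(disclose_certificate), deontic closure gives O(¬waive_amendment).
Applying K to premise 9 (O(¬waive_amendment ⊃ record_voucher)) and O(¬waive_amendment) yields O(record_voucher).
With premise 6, O(record_voucher ⊃ disclose_blueprint), the K-axiom yields O(disclose_blueprint).
With premise 4, O(disclose_blueprint ⊃ ¬grant_access), the K-axiom yields O(¬grant_access).
Premise 10 is O(archive_log ⊃ grant_access); contrapositively O(¬grant_access ⊃ ¬archive_log). Since O(¬grant_access) holds, K gives O(¬archive_log).
Premises 1, 2, 7, 8 do not contribute to this derivation.
Thus O(¬archive_log), which is F(archive_log): archive_log is forbidden.

Forbidden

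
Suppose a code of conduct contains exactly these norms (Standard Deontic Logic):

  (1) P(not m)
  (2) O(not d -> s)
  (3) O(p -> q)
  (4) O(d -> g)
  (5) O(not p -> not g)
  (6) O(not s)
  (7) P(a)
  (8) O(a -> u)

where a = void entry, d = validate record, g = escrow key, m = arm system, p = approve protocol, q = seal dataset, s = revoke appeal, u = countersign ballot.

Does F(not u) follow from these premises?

Premise 8 is O(a -> u), but O(a) is not derivable from the premises (the permission P(a) asserts only not O(not a), not O(a)), so it does not yield O(u).
No other premise forces O(u). An ideal world satisfying every premise can still have not u true, so F(not u) is not derivable.

No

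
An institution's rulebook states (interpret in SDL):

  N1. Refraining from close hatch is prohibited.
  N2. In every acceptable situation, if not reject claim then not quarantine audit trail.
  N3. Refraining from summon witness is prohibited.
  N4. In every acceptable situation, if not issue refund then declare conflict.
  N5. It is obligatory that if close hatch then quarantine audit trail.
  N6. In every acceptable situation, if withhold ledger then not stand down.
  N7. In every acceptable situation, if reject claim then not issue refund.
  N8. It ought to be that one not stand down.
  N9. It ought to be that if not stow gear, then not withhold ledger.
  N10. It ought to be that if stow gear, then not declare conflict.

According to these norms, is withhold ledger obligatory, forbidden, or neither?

Forbidden

F(¬close_hatch) at premise 1 means O(close_hatch).
Premise 5 is O(close_hatch → quarantine_audit_trail); since O(close_hatch), deontic closure gives O(quarantine_audit_trail).
The contrapositive of premise 2 (O(¬reject_claim → ¬quarantine_audit_trail)) is O(quarantine_audit_trail → reject_claim), and O(quarantine_audit_trail) is already established, so O(reject_claim).
With premise 7, O(reject_claim → ¬issue_refund), the K-axiom yields O(¬issue_refund).
Premise 4 is O(¬issue_refund → declare_conflict); since O(¬issue_refund), deontic closure gives O(declare_conflict).
Premise 10, O(stow_gear → ¬declare_conflict), contraposes to O(declare_conflict → ¬stow_gear); with O(declare_conflict) we get O(¬stow_gear).
Applying K to premise 9 (O(¬stow_gear → ¬withhold_ledger)) and O(¬stow_gear) yields O(¬withhold_ledger).
Premises 3, 6, 8 do not contribute to this derivation.
Thus O(¬withhold_ledger), which is F(withhold_ledger): withhold_ledger is forbidden.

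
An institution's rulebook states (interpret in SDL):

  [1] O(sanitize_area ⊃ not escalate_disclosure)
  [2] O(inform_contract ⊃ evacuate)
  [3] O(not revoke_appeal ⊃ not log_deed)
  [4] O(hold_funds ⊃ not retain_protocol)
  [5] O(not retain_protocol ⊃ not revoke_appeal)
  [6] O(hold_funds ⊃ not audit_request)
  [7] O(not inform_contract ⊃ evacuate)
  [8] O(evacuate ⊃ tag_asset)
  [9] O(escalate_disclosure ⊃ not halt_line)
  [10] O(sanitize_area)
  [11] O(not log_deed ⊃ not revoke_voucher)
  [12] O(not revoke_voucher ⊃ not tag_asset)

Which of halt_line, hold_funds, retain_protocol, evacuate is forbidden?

hold_funds

By case analysis on inform_contract: premise 2 gives O(inform_contract ⊃ evacuate) and premise 7 gives O(not inform_contract ⊃ evacuate), so O(evacuate) either way.
Applying K to premise 8 (O(evacuate ⊃ tag_asset)) and O(evacuate) yields O(tag_asset).
Premise 12, O(not revoke_voucher ⊃ not tag_asset), contraposes to O(tag_asset ⊃ revoke_voucher); with O(tag_asset) we get O(revoke_voucher).
Premise 11, O(not log_deed ⊃ not revoke_voucher), contraposes to O(revoke_voucher ⊃ log_deed); with O(revoke_voucher) we get O(log_deed).
Premise 3 is O(not revoke_appeal ⊃ not log_deed); contrapositively O(log_deed ⊃ revoke_appeal). Since O(log_deed) holds, K gives O(revoke_appeal).
Premise 5, O(not retain_protocol ⊃ not revoke_appeal), contraposes to O(revoke_appeal ⊃ retain_protocol); with O(revoke_appeal) we get O(retain_protocol).
Premise 4 is O(hold_funds ⊃ not retain_protocol); contrapositively O(retain_protocol ⊃ not hold_funds). Since O(retain_protocol) holds, K gives O(not hold_funds).
So O(not hold_funds) holds, i.e. hold_funds is forbidden. None of the other listed options is forbidden under the premises.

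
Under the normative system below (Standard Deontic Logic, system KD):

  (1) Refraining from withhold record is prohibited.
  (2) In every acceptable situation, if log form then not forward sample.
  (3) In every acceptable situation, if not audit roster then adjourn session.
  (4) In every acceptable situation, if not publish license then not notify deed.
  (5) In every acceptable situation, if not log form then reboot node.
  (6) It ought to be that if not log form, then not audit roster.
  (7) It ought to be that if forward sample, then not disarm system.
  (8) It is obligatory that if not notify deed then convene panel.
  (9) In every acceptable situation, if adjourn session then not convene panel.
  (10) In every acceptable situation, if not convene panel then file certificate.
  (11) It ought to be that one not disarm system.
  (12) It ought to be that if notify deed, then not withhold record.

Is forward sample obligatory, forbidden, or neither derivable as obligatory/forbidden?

Forbidden

F(¬withhold_record) at premise 1 means O(withhold_record).
Premise 12, O(notify_deed → ¬withhold_record), contraposes to O(withhold_record → ¬notify_deed); with O(withhold_record) we get O(¬notify_deed).
With premise 8, O(¬notify_deed → convene_panel), the K-axiom yields O(convene_panel).
Premise 9 is O(adjourn_session → ¬convene_panel); contrapositively O(convene_panel → ¬adjourn_session). Since O(convene_panel) holds, K gives O(¬adjourn_session).
Premise 3 is O(¬audit_roster → adjourn_session); contrapositively O(¬adjourn_session → audit_roster). Since O(¬adjourn_session) holds, K gives O(audit_roster).
Premise 6, O(¬log_form → ¬audit_roster), contraposes to O(audit_roster → log_form); with O(audit_roster) we get O(log_form).
Applying K to premise 2 (O(log_form → ¬forward_sample)) and O(log_form) yields O(¬forward_sample).
Premises 4, 5, 7, 10, 11 do not contribute to this derivation.
Thus O(¬forward_sample), which is F(forward_sample): forward_sample is forbidden.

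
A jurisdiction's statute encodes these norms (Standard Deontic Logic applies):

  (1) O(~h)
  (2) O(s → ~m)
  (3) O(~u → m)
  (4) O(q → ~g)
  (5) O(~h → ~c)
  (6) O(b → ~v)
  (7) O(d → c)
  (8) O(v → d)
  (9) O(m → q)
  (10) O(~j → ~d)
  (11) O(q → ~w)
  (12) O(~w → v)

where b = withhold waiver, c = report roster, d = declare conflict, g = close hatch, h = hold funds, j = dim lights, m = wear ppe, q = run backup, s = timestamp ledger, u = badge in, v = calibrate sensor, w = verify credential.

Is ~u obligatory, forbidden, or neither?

Forbidden

Premise 1 gives O(~h).
From O(~h) and premise 5, O(~h → ~c), we obtain O(~c).
Premise 7, O(d → c), contraposes to O(~c → ~d); with O(~c) we get O(~d).
Premise 8, O(v → d), contraposes to O(~d → ~v); with O(~d) we get O(~v).
Premise 12, O(~w → v), contraposes to O(~v → w); with O(~v) we get O(w).
The contrapositive of premise 11 (O(q → ~w)) is O(w → ~q), and O(w) is already established, so O(~q).
The contrapositive of premise 9 (O(m → q)) is O(~q → ~m), and O(~q) is already established, so O(~m).
Premise 3, O(~u → m), contraposes to O(~m → u); with O(~m) we get O(u).
Premises 2, 4, 6, 10 do not contribute to this derivation.
Thus O(u), which is F(~u): ~u is forbidden.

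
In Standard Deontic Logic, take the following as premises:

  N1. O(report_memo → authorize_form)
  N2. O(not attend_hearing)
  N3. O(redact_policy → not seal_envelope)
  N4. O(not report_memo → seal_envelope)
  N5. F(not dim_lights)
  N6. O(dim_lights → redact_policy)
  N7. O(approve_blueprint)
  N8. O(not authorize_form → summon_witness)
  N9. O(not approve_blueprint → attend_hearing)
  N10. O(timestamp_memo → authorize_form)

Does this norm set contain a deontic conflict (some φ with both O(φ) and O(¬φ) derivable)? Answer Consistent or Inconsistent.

Premise 9 is O(not approve_blueprint → attend_hearing), but O(not approve_blueprint) is not derivable from the premises, so it does not yield O(attend_hearing).
So O(attend_hearing) is not derivable, and the apparent clash with O(not attend_hearing) does not arise.
A world satisfying every obligation exists (e.g. approve_blueprint=true, attend_hearing=false, authorize_form=true, dim_lights=true, redact_policy=true, report_memo=true, seal_envelope=false, summon_witness=false, timestamp_memo=false); no atom is both obligatory and forbidden, so the set is consistent.

Consistent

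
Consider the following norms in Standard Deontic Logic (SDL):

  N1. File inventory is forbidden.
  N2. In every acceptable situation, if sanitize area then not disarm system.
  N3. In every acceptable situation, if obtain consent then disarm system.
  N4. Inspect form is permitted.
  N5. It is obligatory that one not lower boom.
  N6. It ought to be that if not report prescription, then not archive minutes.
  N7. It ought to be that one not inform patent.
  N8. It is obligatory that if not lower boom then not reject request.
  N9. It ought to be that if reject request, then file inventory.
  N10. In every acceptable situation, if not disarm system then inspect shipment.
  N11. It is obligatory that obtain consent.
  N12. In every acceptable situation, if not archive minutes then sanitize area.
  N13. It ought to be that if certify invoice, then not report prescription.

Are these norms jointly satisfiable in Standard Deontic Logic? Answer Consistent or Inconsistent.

Premise 9 is O(reject_request → file_inventory), but O(reject_request) is not derivable from the premises, so it does not yield O(file_inventory).
So O(file_inventory) is not derivable, and the apparent clash with O(¬file_inventory) does not arise.
A world satisfying every obligation exists (e.g. archive_minutes=true, certify_invoice=false, disarm_system=true, file_inventory=false, inform_patent=false, inspect_form=false, inspect_shipment=false, lower_boom=false, obtain_consent=true, reject_request=false, report_prescription=true, sanitize_area=false); no atom is both obligatory and forbidden, so the set is consistent.

Consistent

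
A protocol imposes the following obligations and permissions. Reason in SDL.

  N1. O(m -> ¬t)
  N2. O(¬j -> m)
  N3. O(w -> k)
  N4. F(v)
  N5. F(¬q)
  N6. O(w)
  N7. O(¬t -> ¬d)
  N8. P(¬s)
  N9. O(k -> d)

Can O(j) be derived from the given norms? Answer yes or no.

Yes

From premise 6 we have O(w).
Applying K to premise 3 (O(w -> k)) and O(w) yields O(k).
Premise 9 is O(k -> d); since O(k), deontic closure gives O(d).
Premise 7, O(¬t -> ¬d), contraposes to O(d -> t); with O(d) we get O(t).
The contrapositive of premise 1 (O(m -> ¬t)) is O(t -> ¬m), and O(t) is already established, so O(¬m).
The contrapositive of premise 2 (O(¬j -> m)) is O(¬m -> j), and O(¬m) is already established, so O(j).
Premises 4, 5, 8 do not contribute to this derivation.
So O(j) follows.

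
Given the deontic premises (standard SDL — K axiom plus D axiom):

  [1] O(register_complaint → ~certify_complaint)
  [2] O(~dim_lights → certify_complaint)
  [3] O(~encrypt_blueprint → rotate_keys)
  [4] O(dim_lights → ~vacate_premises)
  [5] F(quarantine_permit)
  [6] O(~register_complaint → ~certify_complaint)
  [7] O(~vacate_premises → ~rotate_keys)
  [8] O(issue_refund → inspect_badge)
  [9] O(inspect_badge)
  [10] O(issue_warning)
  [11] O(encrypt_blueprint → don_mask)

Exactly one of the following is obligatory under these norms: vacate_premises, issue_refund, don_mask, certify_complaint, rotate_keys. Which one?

don_mask

Premises 1 and 6 cover both cases: O(register_complaint → ~certify_complaint) and O(~register_complaint → ~certify_complaint). Since register_complaint ∨ ~register_complaint is a tautology, O(~certify_complaint) follows.
Premise 2, O(~dim_lights → certify_complaint), contraposes to O(~certify_complaint → dim_lights); with O(~certify_complaint) we get O(dim_lights).
Premise 4 is O(dim_lights → ~vacate_premises); since O(dim_lights), deontic closure gives O(~vacate_premises).
Premise 7 is O(~vacate_premises → ~rotate_keys); since O(~vacate_premises), deontic closure gives O(~rotate_keys).
Premise 3 is O(~encrypt_blueprint → rotate_keys); contrapositively O(~rotate_keys → encrypt_blueprint). Since O(~rotate_keys) holds, K gives O(encrypt_blueprint).
From O(encrypt_blueprint) and premise 11, O(encrypt_blueprint → don_mask), we obtain O(don_mask).
So O(don_mask) holds — don_mask is obligatory. None of the other listed options is made obligatory by any chain of premises.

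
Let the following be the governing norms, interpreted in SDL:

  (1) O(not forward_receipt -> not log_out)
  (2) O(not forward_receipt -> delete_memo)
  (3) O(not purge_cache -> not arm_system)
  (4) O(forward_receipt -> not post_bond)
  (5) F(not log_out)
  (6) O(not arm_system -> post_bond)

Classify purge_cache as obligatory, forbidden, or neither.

Premise 5 is F(not log_out), i.e. O(log_out).
Premise 1, O(not forward_receipt -> not log_out), contraposes to O(log_out -> forward_receipt); with O(log_out) we get O(forward_receipt).
From O(forward_receipt) and premise 4, O(forward_receipt -> not post_bond), we obtain O(not post_bond).
Premise 6, O(not arm_system -> post_bond), contraposes to O(not post_bond -> arm_system); with O(not post_bond) we get O(arm_system).
Premise 3, O(not purge_cache -> not arm_system), contraposes to O(arm_system -> purge_cache); with O(arm_system) we get O(purge_cache).
Premise 2 does not contribute to this derivation.
Hence purge_cache is obligatory.

Obligatory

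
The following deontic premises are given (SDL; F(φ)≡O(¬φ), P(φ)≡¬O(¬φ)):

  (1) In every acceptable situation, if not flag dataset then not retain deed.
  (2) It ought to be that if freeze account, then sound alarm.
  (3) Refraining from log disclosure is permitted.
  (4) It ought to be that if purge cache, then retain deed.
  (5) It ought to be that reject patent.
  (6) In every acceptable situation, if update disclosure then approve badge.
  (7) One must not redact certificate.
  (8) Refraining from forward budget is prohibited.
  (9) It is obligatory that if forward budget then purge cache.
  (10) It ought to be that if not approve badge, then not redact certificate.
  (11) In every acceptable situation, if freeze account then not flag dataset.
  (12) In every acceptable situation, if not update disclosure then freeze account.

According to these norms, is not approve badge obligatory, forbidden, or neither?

Forbidden

F(¬forward_budget) at premise 8 means O(forward_budget).
Premise 9 is O(forward_budget → purge_cache); since O(forward_budget), deontic closure gives O(purge_cache).
Applying K to premise 4 (O(purge_cache → retain_deed)) and O(purge_cache) yields O(retain_deed).
Premise 1, O(¬flag_dataset → ¬retain_deed), contraposes to O(retain_deed → flag_dataset); with O(retain_deed) we get O(flag_dataset).
The contrapositive of premise 11 (O(freeze_account → ¬flag_dataset)) is O(flag_dataset → ¬freeze_account), and O(flag_dataset) is already established, so O(¬freeze_account).
Premise 12 is O(¬update_disclosure → freeze_account); contrapositively O(¬freeze_account → update_disclosure). Since O(¬freeze_account) holds, K gives O(update_disclosure).
With premise 6, O(update_disclosure → approve_badge), the K-axiom yields O(approve_badge).
Premises 2, 3, 5, 7, 10 do not contribute to this derivation.
Thus O(approve_badge), which is F(¬approve_badge): ¬approve_badge is forbidden.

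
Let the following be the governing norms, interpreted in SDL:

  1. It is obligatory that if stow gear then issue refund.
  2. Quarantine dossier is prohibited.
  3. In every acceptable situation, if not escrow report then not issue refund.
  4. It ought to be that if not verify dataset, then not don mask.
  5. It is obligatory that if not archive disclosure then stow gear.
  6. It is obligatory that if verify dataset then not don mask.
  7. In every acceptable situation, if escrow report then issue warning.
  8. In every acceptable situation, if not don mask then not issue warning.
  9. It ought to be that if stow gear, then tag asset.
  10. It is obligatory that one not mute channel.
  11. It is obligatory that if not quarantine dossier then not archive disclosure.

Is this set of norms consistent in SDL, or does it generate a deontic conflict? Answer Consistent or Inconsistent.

Inconsistent

By case analysis on verify_dataset: premise 6 gives O(verify_dataset → ¬don_mask) and premise 4 gives O(¬verify_dataset → ¬don_mask), so O(¬don_mask) either way.
From O(¬don_mask) and premise 8, O(¬don_mask → ¬issue_warning), we obtain O(¬issue_warning).
The contrapositive of premise 7 (O(escrow_report → issue_warning)) is O(¬issue_warning → ¬escrow_report), and O(¬issue_warning) is already established, so O(¬escrow_report).
Premise 3 is O(¬escrow_report → ¬issue_refund); since O(¬escrow_report), deontic closure gives O(¬issue_refund).
Premise 1, O(stow_gear → issue_refund), contraposes to O(¬issue_refund → ¬stow_gear); with O(¬issue_refund) we get O(¬stow_gear).
Premise 5, O(¬archive_disclosure → stow_gear), contraposes to O(¬stow_gear → archive_disclosure); with O(¬stow_gear) we get O(archive_disclosure).
Premise 11, O(¬quarantine_dossier → ¬archive_disclosure), contraposes to O(archive_disclosure → quarantine_dossier); with O(archive_disclosure) we get O(quarantine_dossier).
Yet premise 2 is F(quarantine_dossier), i.e. O(¬quarantine_dossier).
We now have both O(quarantine_dossier) and O(¬quarantine_dossier) — quarantine_dossier is simultaneously obligatory and forbidden, violating the D-axiom.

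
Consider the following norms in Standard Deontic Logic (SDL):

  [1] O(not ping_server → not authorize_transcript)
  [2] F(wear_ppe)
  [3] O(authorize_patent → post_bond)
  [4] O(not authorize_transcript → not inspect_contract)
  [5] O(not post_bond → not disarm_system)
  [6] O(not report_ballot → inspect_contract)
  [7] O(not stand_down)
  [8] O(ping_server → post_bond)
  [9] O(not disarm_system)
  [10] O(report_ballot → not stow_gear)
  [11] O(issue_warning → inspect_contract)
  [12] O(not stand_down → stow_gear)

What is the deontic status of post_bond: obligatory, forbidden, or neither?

Obligatory

From premise 7 we have O(not stand_down).
With premise 12, O(not stand_down → stow_gear), the K-axiom yields O(stow_gear).
The contrapositive of premise 10 (O(report_ballot → not stow_gear)) is O(stow_gear → not report_ballot), and O(stow_gear) is already established, so O(not report_ballot).
From O(not report_ballot) and premise 6, O(not report_ballot → inspect_contract), we obtain O(inspect_contract).
Premise 4, O(not authorize_transcript → not inspect_contract), contraposes to O(inspect_contract → authorize_transcript); with O(inspect_contract) we get O(authorize_transcript).
The contrapositive of premise 1 (O(not ping_server → not authorize_transcript)) is O(authorize_transcript → ping_server), and O(authorize_transcript) is already established, so O(ping_server).
Premise 8 is O(ping_server → post_bond); since O(ping_server), deontic closure gives O(post_bond).
Premises 2, 3, 5, 9, 11 do not contribute to this derivation.
Hence post_bond is obligatory.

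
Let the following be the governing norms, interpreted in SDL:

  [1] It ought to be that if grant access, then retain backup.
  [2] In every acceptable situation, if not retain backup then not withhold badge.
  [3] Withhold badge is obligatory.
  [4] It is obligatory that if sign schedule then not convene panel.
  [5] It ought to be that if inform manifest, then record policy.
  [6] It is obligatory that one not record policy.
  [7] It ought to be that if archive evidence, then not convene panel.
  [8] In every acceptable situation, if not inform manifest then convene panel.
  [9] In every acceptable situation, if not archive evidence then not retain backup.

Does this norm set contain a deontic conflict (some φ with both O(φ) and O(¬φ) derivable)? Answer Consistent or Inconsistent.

Inconsistent

Premise 3 states O(withhold_badge) outright.
Premise 2 is O(¬retain_backup → ¬withhold_badge); contrapositively O(withhold_badge → retain_backup). Since O(withhold_badge) holds, K gives O(retain_backup).
Premise 9, O(¬archive_evidence → ¬retain_backup), contraposes to O(retain_backup → archive_evidence); with O(retain_backup) we get O(archive_evidence).
Applying K to premise 7 (O(archive_evidence → ¬convene_panel)) and O(archive_evidence) yields O(¬convene_panel).
The contrapositive of premise 8 (O(¬inform_manifest → convene_panel)) is O(¬convene_panel → inform_manifest), and O(¬convene_panel) is already established, so O(inform_manifest).
From O(inform_manifest) and premise 5, O(inform_manifest → record_policy), we obtain O(record_policy).
However, premise 6 gives O(¬record_policy).
We now have both O(record_policy) and O(¬record_policy) — record_policy is simultaneously obligatory and forbidden, violating the D-axiom.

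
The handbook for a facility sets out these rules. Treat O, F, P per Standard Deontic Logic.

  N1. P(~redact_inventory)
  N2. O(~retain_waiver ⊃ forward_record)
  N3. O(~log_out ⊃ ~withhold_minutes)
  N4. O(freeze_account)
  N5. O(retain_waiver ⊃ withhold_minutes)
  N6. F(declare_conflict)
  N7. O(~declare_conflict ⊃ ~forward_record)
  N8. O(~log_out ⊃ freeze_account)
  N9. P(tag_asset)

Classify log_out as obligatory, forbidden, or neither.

Obligatory

Premise 6, F(declare_conflict), is equivalent to O(~declare_conflict).
Applying K to premise 7 (O(~declare_conflict ⊃ ~forward_record)) and O(~declare_conflict) yields O(~forward_record).
Premise 2, O(~retain_waiver ⊃ forward_record), contraposes to O(~forward_record ⊃ retain_waiver); with O(~forward_record) we get O(retain_waiver).
From O(retain_waiver) and premise 5, O(retain_waiver ⊃ withhold_minutes), we obtain O(withhold_minutes).
Premise 3, O(~log_out ⊃ ~withhold_minutes), contraposes to O(withhold_minutes ⊃ log_out); with O(withhold_minutes) we get O(log_out).
Premises 1, 4, 8, 9 do not contribute to this derivation.
Hence log_out is obligatory.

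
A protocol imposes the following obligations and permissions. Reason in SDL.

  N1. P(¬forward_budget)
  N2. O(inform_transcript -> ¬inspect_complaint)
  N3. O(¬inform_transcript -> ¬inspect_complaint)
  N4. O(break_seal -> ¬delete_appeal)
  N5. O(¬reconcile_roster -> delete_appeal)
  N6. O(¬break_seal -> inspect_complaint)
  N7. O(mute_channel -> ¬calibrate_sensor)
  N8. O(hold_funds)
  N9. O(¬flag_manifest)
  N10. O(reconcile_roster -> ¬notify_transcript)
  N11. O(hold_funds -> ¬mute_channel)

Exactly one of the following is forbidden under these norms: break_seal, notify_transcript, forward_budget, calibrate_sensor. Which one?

notify_transcript

Premises 3 and 2 are O(¬inform_transcript -> ¬inspect_complaint) and O(inform_transcript -> ¬inspect_complaint); every ideal world satisfies ¬inform_transcript or inform_transcript, so in either case ¬inspect_complaint holds — hence O(¬inspect_complaint).
Premise 6 is O(¬break_seal -> inspect_complaint); contrapositively O(¬inspect_complaint -> break_seal). Since O(¬inspect_complaint) holds, K gives O(break_seal).
Applying K to premise 4 (O(break_seal -> ¬delete_appeal)) and O(break_seal) yields O(¬delete_appeal).
The contrapositive of premise 5 (O(¬reconcile_roster -> delete_appeal)) is O(¬delete_appeal -> reconcile_roster), and O(¬delete_appeal) is already established, so O(reconcile_roster).
Premise 10 is O(reconcile_roster -> ¬notify_transcript); since O(reconcile_roster), deontic closure gives O(¬notify_transcript).
So O(¬notify_transcript) holds, i.e. notify_transcript is forbidden. None of the other listed options is forbidden under the premises.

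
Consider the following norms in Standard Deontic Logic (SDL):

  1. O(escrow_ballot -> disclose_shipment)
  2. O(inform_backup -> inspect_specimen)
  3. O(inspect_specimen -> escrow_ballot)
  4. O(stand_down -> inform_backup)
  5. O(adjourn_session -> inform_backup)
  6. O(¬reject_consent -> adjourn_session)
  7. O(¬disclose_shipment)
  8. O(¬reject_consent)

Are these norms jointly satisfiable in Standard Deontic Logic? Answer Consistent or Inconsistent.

Inconsistent

From premise 8 we have O(¬reject_consent).
With premise 6, O(¬reject_consent -> adjourn_session), the K-axiom yields O(adjourn_session).
With premise 5, O(adjourn_session -> inform_backup), the K-axiom yields O(inform_backup).
Applying K to premise 2 (O(inform_backup -> inspect_specimen)) and O(inform_backup) yields O(inspect_specimen).
With premise 3, O(inspect_specimen -> escrow_ballot), the K-axiom yields O(escrow_ballot).
Applying K to premise 1 (O(escrow_ballot -> disclose_shipment)) and O(escrow_ballot) yields O(disclose_shipment).
But premise 7 directly asserts O(¬disclose_shipment).
We now have both O(disclose_shipment) and O(¬disclose_shipment) — disclose_shipment is simultaneously obligatory and forbidden, violating the D-axiom.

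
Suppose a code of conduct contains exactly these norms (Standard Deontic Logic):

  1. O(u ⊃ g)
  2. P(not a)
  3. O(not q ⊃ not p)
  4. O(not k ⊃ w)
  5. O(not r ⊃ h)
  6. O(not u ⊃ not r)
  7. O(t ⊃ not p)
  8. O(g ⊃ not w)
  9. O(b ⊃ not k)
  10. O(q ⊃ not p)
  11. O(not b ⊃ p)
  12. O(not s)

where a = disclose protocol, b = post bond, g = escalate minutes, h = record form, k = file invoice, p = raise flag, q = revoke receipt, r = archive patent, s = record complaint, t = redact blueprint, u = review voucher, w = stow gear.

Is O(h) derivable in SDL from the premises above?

Yes

Premises 10 and 3 cover both cases: O(q ⊃ not p) and O(not q ⊃ not p). Since q ∨ not q is a tautology, O(not p) follows.
The contrapositive of premise 11 (O(not b ⊃ p)) is O(not p ⊃ b), and O(not p) is already established, so O(b).
Premise 9 is O(b ⊃ not k); since O(b), deontic closure gives O(not k).
With premise 4, O(not k ⊃ w), the K-axiom yields O(w).
Premise 8, O(g ⊃ not w), contraposes to O(w ⊃ not g); with O(w) we get O(not g).
Premise 1 is O(u ⊃ g); contrapositively O(not g ⊃ not u). Since O(not g) holds, K gives O(not u).
Premise 6 is O(not u ⊃ not r); since O(not u), deontic closure gives O(not r).
Premise 5 is O(not r ⊃ h); since O(not r), deontic closure gives O(h).
Premises 2, 7, 12 do not contribute to this derivation.
So O(h) follows.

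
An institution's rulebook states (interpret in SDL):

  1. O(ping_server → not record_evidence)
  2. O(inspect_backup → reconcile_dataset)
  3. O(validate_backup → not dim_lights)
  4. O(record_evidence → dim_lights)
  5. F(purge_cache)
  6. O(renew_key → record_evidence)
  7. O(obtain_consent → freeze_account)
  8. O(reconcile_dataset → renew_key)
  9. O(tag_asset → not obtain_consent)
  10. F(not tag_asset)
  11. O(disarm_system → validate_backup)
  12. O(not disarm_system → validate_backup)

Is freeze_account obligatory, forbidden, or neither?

Neither

Premise 7 is O(obtain_consent → freeze_account), but O(obtain_consent) is not derivable from the premises, so it does not yield O(freeze_account).
No premise or chain of K-axiom applications forces O(freeze_account), and none forces O(not freeze_account). So freeze_account is neither obligatory nor forbidden under these norms.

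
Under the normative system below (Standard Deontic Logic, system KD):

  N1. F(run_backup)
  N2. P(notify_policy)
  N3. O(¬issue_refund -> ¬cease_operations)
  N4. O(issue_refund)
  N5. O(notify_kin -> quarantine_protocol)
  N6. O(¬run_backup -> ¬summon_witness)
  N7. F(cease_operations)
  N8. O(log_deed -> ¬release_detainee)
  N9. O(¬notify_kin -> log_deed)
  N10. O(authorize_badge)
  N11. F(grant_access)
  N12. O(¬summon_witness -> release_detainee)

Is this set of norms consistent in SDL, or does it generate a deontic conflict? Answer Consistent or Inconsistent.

Consistent

Premise 3 is O(¬issue_refund -> ¬cease_operations); even if O(¬cease_operations) held, inferring O(¬issue_refund) would be affirming the consequent — invalid.
So O(¬issue_refund) is not derivable, and the apparent clash with O(issue_refund) does not arise.
A world satisfying every obligation exists (e.g. authorize_badge=true, cease_operations=false, grant_access=false, issue_refund=true, log_deed=false, notify_kin=true, notify_policy=false, quarantine_protocol=true, release_detainee=true, run_backup=false, summon_witness=false); no atom is both obligatory and forbidden, so the set is consistent.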